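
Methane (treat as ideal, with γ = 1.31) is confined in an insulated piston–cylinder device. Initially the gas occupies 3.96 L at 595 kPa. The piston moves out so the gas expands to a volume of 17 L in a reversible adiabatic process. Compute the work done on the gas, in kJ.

W ≈ -2.76 kJ

P₂ = P₁(V₁/V₂)^γ = 595×(3.96/17)^(1.31) = 88.23 kPa.
For a reversible adiabat, W_by_gas = (P₁V₁ − P₂V₂)/(γ−1).
W_by = (595000×0.00396 − 88230×0.017) / (0.31) = 2762 J.
W_on_gas = −W_by = -2762 J.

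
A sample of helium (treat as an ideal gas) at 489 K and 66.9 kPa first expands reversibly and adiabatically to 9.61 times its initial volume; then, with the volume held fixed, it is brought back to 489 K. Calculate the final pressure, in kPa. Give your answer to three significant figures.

For a monatomic ideal gas γ = 5/3.
Adiabatic step (PV^γ = const): P₂ = 66.9×(1/9.61)^(5/3) = 1.54 kPa; T₂ = 489×(1/9.61)^(2/3) = 108.2 K.
Isochoric: P₃ = P₂(T₃/T₂) = 1.54 × (489/108.2) = 6.961 kPa.

P₃ ≈ 6.96 kPa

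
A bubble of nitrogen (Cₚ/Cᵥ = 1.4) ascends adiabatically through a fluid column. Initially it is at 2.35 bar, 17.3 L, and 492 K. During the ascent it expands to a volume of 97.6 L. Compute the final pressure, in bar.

P₂ ≈ 0.208 bar

Adiabatic: P₁V₁^γ = P₂V₂^γ ⇒ P₂ = P₁ (V₁/V₂)^γ.
P₂ = 2.35 × (17.3/97.6)^(1.4) = 0.2085 bar.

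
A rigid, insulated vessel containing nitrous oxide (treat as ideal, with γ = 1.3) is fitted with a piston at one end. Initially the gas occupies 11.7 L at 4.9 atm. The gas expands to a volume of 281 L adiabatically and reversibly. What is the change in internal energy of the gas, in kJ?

ΔU ≈ -11.9 kJ

P₂ = P₁(V₁/V₂)^γ = 4.9×(11.7/281)^(1.3) = 0.07862 atm.
For a reversible adiabat, W_by_gas = (P₁V₁ − P₂V₂)/(γ−1).
W_by = (496500×0.0117 − 7966×0.281) / (0.3) = 11900 J.
Q = 0 ⇒ ΔU = −W_by = -11900 J.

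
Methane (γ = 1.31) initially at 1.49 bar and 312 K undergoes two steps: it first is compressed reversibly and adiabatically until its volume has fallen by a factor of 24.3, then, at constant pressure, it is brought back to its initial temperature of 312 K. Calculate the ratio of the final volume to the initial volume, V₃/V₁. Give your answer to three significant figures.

Adiabatic step: V₂/V₁ = 0.04115; T₂ = T₁·24.3^(0.31) = 838.9 K.
Isobaric step: V₃/V₂ = T₃/T₂ = 312/838.9.
V₃/V₁ = (V₂/V₁)(V₃/V₂) = 0.04115 × (312/838.9) = 0.01531.

V₃/V₁ ≈ 0.0153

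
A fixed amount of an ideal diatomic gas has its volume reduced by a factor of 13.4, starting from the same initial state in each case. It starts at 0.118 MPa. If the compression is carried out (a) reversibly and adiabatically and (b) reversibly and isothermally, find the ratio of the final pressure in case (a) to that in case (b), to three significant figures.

P_adiabatic / P_isothermal ≈ 2.82

For a diatomic ideal gas γ = 7/5.
Isothermal: P_b = P₁(V₁/V₂) = 0.118×13.4.
Adiabatic: P_a = P₁(V₁/V₂)^γ = 0.118×13.4^(7/5).
P_a/P_b = (V₁/V₂)^(γ−1) = 13.4^(2/5) = 2.824.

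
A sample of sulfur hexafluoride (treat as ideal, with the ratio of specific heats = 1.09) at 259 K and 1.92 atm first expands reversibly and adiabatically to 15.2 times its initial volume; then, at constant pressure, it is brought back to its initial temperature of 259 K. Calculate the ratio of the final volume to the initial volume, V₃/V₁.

Adiabatic step: V₂/V₁ = 15.2; T₂ = T₁·(1/15.2)^(0.09) = 202.7 K.
Isobaric step: V₃/V₂ = T₃/T₂ = 259/202.7.
V₃/V₁ = (V₂/V₁)(V₃/V₂) = 15.2 × (259/202.7) = 19.42.

V₃/V₁ ≈ 19.4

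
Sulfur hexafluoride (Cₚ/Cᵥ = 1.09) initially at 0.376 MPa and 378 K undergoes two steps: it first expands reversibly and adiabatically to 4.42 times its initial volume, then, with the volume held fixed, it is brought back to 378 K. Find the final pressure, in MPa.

Adiabatic step (PV^γ = const): P₂ = 0.376×(1/4.42)^(1.09) = 0.07442 MPa; T₂ = 378×(1/4.42)^(0.09) = 330.7 K.
Isochoric: P₃ = P₂(T₃/T₂) = 0.07442 × (378/330.7) = 0.08507 MPa.

P₃ ≈ 0.0851 MPa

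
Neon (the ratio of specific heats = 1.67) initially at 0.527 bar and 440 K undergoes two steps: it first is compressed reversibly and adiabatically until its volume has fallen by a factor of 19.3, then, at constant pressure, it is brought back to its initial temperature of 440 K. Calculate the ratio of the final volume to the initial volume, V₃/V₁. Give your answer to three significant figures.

Adiabatic step: V₂/V₁ = 0.05181; T₂ = T₁·19.3^(0.67) = 3197 K.
Isobaric step: V₃/V₂ = T₃/T₂ = 440/3197.
V₃/V₁ = (V₂/V₁)(V₃/V₂) = 0.05181 × (440/3197) = 0.00713.

V₃/V₁ ≈ 0.00713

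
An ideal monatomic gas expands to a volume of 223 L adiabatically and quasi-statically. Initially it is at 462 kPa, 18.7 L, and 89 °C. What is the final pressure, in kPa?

P₂ ≈ 7.42 kPa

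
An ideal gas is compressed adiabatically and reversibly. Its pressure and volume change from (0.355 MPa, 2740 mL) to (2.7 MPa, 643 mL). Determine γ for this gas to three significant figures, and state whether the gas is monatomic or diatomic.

PV^γ = const ⇒ γ = ln(P₂/P₁) / ln(V₁/V₂).
γ = ln(2.7/0.355) / ln(2740/643) = 1.4.
γ ≈ 1.40 is close to 7/5, so the gas is diatomic.

γ ≈ 1.40; diatomic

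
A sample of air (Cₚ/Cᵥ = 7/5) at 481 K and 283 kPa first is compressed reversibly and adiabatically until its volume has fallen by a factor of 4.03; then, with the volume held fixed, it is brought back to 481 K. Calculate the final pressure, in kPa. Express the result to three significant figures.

P₃ ≈ 1140 kPa

Adiabatic step (PV^γ = const): P₂ = 283×4.03^(7/5) = 1992 kPa; T₂ = 481×4.03^(2/5) = 840 K.
Isochoric: P₃ = P₂(T₃/T₂) = 1992 × (481/840) = 1140 kPa.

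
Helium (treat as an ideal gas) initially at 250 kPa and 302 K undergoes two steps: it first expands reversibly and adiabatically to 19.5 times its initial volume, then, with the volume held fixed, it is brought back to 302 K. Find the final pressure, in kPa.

P₃ ≈ 12.8 kPa

For a monatomic ideal gas γ = 5/3.
Adiabatic step (PV^γ = const): P₂ = 250×(1/19.5)^(5/3) = 1.77 kPa; T₂ = 302×(1/19.5)^(2/3) = 41.69 K.
Isochoric: P₃ = P₂(T₃/T₂) = 1.77 × (302/41.69) = 12.82 kPa.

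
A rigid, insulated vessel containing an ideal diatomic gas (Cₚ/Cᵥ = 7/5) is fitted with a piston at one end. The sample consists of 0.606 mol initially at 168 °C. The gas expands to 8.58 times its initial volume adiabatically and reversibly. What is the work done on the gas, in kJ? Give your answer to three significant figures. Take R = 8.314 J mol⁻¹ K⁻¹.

W ≈ -3.20 kJ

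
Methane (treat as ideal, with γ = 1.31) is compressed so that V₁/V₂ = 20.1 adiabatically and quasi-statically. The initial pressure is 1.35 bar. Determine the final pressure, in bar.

P₂ ≈ 68.8 bar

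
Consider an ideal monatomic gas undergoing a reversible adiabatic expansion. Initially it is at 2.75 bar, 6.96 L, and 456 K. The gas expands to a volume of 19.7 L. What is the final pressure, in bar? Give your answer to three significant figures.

P₂ ≈ 0.486 bar

Adiabatic: P₁V₁^γ = P₂V₂^γ ⇒ P₂ = P₁ (V₁/V₂)^γ.
γ = 5/3 for a monatomic ideal gas.
P₂ = 2.75 × (6.96/19.7)^(5/3) = 0.4856 bar.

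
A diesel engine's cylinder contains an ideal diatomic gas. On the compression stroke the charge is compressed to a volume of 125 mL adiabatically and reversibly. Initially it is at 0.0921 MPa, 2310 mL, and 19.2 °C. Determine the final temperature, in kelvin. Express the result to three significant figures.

T₂ ≈ 939 K

Adiabatic: T₁V₁^(γ−1) = T₂V₂^(γ−1) ⇒ T₂ = T₁ (V₁/V₂)^(γ−1).
γ = 7/5 for a diatomic ideal gas.
T₁ = 19.2 °C = 292.3 K.
T₂ = 292.3 × (2310/125)^(2/5) = 938.8 K.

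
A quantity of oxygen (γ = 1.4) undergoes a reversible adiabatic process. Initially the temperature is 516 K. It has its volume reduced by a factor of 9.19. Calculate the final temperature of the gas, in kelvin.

Adiabatic: T₁V₁^(γ−1) = T₂V₂^(γ−1) ⇒ T₂ = T₁ (V₁/V₂)^(γ−1).
T₂ = 516 × 9.19^(0.4) = 1253 K.

T₂ ≈ 1250 K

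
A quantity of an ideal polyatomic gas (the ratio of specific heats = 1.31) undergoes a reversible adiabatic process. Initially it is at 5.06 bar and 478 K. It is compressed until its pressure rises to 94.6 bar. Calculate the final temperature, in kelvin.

Adiabatic: T₂/T₁ = (P₂/P₁)^((γ−1)/γ).
T₂ = 478 × (94.6/5.06)^(0.237) = 955.8 K.

T₂ ≈ 956 K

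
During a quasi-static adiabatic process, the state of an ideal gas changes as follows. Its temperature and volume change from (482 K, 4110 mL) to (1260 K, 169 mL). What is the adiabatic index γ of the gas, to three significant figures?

TV^(γ−1) = const ⇒ γ − 1 = ln(T₂/T₁) / ln(V₁/V₂).
γ = 1 + ln(1260/482) / ln(4110/169) = 1.301.

γ ≈ 1.30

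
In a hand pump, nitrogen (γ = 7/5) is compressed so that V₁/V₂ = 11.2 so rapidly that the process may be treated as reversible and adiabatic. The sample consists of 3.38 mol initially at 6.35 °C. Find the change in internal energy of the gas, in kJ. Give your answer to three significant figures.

ΔU ≈ 32.0 kJ

For a reversible adiabat TV^(γ−1) is constant, so T₂ = T₁ (V₁/V₂)^(γ−1).
T₁ = 6.35 °C = 279.5 K.
T₂ = 279.5 × 11.2^(2/5) = 734.6 K.
Q = 0, so ΔU = W_on_gas = nCᵥΔT with Cᵥ = R/(γ−1) = 20.79 J/(mol·K).
ΔU = 3.38 × 20.79 × (734.6 − 279.5) = 31970 J.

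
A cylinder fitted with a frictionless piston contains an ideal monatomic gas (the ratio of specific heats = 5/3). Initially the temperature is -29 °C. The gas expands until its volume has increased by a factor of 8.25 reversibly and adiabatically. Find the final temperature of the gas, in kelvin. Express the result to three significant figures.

Adiabatic: T₁V₁^(γ−1) = T₂V₂^(γ−1) ⇒ T₂ = T₁ (V₁/V₂)^(γ−1).
T₁ = -29 °C = 244.1 K.
T₂ = 244.1 × (1/8.25)^(2/3) = 59.8 K.

T₂ ≈ 59.8 K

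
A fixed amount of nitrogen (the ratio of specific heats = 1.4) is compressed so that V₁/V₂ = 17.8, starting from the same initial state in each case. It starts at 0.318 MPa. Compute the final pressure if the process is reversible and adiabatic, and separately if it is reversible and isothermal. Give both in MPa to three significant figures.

adiabatic: 17.9 MPa; isothermal: 5.66 MPa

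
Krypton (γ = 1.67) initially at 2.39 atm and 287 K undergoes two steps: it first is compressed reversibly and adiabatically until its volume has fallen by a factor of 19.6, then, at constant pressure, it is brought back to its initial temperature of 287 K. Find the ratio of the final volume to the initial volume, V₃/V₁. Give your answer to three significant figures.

Adiabatic step: V₂/V₁ = 0.05102; T₂ = T₁·19.6^(0.67) = 2107 K.
Isobaric step: V₃/V₂ = T₃/T₂ = 287/2107.
V₃/V₁ = (V₂/V₁)(V₃/V₂) = 0.05102 × (287/2107) = 0.006949.

V₃/V₁ ≈ 0.00695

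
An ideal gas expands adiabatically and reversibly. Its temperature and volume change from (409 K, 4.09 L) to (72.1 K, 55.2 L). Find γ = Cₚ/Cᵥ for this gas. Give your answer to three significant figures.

γ ≈ 1.67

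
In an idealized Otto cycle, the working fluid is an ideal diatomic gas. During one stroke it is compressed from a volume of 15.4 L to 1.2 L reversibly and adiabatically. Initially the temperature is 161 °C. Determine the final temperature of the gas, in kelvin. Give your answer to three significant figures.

Adiabatic: T₁V₁^(γ−1) = T₂V₂^(γ−1) ⇒ T₂ = T₁ (V₁/V₂)^(γ−1).
For a diatomic ideal gas γ = 7/5, so γ−1 = 2/5.
T₁ = 161 °C = 434.1 K.
T₂ = 434.1 × (15.4/1.2)^(2/5) = 1205 K.

T₂ ≈ 1200 K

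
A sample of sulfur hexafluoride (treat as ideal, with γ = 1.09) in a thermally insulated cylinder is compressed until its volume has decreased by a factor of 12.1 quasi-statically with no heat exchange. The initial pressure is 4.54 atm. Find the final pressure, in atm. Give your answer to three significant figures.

P₂ ≈ 68.8 atm

Since PV^γ is constant along a reversible adiabat, P₂ = P₁ (V₁/V₂)^γ.
P₂ = 4.54 × 12.1^(1.09) = 68.75 atm.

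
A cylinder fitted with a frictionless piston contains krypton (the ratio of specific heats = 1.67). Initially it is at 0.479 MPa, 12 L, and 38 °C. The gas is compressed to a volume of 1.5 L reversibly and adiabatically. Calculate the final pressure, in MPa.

Since PV^γ is constant along a reversible adiabat, P₂ = P₁ (V₁/V₂)^γ.
P₂ = 0.479 × (12/1.5)^(1.67) = 15.43 MPa.

P₂ ≈ 15.4 MPa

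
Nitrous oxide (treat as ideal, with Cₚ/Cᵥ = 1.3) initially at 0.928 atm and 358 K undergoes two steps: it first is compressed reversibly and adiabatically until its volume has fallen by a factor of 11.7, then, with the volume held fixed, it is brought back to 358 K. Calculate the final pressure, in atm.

P₃ ≈ 10.9 atm

Adiabatic step (PV^γ = const): P₂ = 0.928×11.7^(1.3) = 22.71 atm; T₂ = 358×11.7^(0.3) = 748.8 K.
Isochoric: P₃ = P₂(T₃/T₂) = 22.71 × (358/748.8) = 10.86 atm.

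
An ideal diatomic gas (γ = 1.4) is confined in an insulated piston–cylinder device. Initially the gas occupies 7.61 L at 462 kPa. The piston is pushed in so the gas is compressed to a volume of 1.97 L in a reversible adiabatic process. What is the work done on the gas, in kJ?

P₂ = P₁(V₁/V₂)^γ = 462×(7.61/1.97)^(1.4) = 3064 kPa.
For a reversible adiabat, W_by_gas = (P₁V₁ − P₂V₂)/(γ−1).
W_by = (462000×0.00761 − 3.064×10^6×0.00197) / (0.4) = -6302 J.
W_on_gas = −W_by = 6302 J.

W ≈ 6.30 kJ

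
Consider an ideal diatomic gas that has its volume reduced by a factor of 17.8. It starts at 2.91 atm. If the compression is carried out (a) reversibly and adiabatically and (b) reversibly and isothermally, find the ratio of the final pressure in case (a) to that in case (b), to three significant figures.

For a diatomic ideal gas γ = 7/5.
Isothermal: P_b = P₁(V₁/V₂) = 2.91×17.8.
Adiabatic: P_a = P₁(V₁/V₂)^γ = 2.91×17.8^(7/5).
P_a/P_b = (V₁/V₂)^(γ−1) = 17.8^(2/5) = 3.164.

P_adiabatic / P_isothermal ≈ 3.16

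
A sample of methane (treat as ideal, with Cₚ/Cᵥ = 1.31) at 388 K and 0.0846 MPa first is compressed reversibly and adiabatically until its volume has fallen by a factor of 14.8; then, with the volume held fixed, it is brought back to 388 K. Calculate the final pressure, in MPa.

Adiabatic step (PV^γ = const): P₂ = 0.0846×14.8^(1.31) = 2.887 MPa; T₂ = 388×14.8^(0.31) = 894.6 K.
Isochoric: P₃ = P₂(T₃/T₂) = 2.887 × (388/894.6) = 1.252 MPa.

P₃ ≈ 1.25 MPa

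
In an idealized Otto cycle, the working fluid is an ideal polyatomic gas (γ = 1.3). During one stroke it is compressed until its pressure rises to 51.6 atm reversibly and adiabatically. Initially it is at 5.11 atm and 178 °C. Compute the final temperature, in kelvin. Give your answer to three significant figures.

T₂ ≈ 769 K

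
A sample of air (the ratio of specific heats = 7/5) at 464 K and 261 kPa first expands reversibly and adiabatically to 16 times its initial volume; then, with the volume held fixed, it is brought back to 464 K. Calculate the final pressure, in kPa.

P₃ ≈ 16.3 kPa

Adiabatic step (PV^γ = const): P₂ = 261×(1/16)^(7/5) = 5.381 kPa; T₂ = 464×(1/16)^(2/5) = 153.1 K.
Isochoric: P₃ = P₂(T₃/T₂) = 5.381 × (464/153.1) = 16.31 kPa.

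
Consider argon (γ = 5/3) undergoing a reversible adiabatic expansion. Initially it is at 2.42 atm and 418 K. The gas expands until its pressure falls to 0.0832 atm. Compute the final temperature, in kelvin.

T₂ ≈ 109 K

Along an adiabat T P^((1−γ)/γ) is constant, so T₂ = T₁ (P₂/P₁)^((γ−1)/γ).
T₂ = 418 × (0.0832/2.42)^(2/5) = 108.6 K.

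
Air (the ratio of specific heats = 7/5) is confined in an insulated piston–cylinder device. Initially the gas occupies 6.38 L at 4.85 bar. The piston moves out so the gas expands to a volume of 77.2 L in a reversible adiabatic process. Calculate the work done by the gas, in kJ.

W ≈ 4.88 kJ

P₂ = P₁(V₁/V₂)^γ = 4.85×(6.38/77.2)^(7/5) = 0.1479 bar.
For a reversible adiabat, W_by_gas = (P₁V₁ − P₂V₂)/(γ−1).
W_by = (485000×0.00638 − 14790×0.0772) / (2/5) = 4882 J.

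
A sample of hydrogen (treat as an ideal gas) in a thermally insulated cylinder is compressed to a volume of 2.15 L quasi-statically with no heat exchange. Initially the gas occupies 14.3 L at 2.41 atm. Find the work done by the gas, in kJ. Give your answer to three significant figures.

W ≈ -9.90 kJ

γ = 7/5 for a diatomic ideal gas.
P₂ = P₁(V₁/V₂)^γ = 2.41×(14.3/2.15)^(7/5) = 34.2 atm.
For a reversible adiabat, W_by_gas = (P₁V₁ − P₂V₂)/(γ−1).
W_by = (244200×0.0143 − 3.466×10^6×0.00215) / (2/5) = -9898 J.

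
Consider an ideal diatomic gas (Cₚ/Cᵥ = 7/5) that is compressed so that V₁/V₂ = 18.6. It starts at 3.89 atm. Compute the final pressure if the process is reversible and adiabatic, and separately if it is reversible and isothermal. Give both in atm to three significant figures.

Isothermal: P₂ = P₁(V₁/V₂) = 3.89×18.6 = 72.35 atm.
Adiabatic: P₂ = P₁(V₁/V₂)^γ = 3.89×18.6^(7/5) = 233 atm.

adiabatic: 233 atm; isothermal: 72.4 atm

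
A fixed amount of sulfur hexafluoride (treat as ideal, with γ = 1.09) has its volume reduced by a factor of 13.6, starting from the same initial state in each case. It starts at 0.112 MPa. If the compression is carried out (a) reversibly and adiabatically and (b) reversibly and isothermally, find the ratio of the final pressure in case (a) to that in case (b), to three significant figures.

P_adiabatic / P_isothermal ≈ 1.26

Isothermal: P_b = P₁(V₁/V₂) = 0.112×13.6.
Adiabatic: P_a = P₁(V₁/V₂)^γ = 0.112×13.6^(1.09).
P_a/P_b = (V₁/V₂)^(γ−1) = 13.6^(0.09) = 1.265.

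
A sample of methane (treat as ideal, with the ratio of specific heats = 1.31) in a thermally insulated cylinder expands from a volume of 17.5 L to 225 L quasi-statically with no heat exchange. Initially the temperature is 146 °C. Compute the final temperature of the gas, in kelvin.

T₂ ≈ 190 K

For a reversible adiabat TV^(γ−1) is constant, so T₂ = T₁ (V₁/V₂)^(γ−1).
T₁ = 146 °C = 419.1 K.
T₂ = 419.1 × (17.5/225)^(0.31) = 189.9 K.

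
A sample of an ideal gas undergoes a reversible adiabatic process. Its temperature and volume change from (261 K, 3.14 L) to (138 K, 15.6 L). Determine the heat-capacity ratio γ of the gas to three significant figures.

γ ≈ 1.40

TV^(γ−1) = const ⇒ γ − 1 = ln(T₂/T₁) / ln(V₁/V₂).
γ = 1 + ln(138/261) / ln(3.14/15.6) = 1.398.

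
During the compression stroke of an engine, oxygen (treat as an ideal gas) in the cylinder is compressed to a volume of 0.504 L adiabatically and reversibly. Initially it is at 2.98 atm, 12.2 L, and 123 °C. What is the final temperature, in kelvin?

For a reversible adiabat TV^(γ−1) is constant, so T₂ = T₁ (V₁/V₂)^(γ−1).
γ = 7/5 for a diatomic ideal gas.
T₁ = 123 °C = 396.1 K.
T₂ = 396.1 × (12.2/0.504)^(2/5) = 1417 K.

T₂ ≈ 1420 K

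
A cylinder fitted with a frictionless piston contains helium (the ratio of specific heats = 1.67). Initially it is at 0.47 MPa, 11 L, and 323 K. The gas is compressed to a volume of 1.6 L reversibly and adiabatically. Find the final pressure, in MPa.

P₂ ≈ 11.8 MPa

Adiabatic: P₁V₁^γ = P₂V₂^γ ⇒ P₂ = P₁ (V₁/V₂)^γ.
P₂ = 0.47 × (11/1.6)^(1.67) = 11.76 MPa.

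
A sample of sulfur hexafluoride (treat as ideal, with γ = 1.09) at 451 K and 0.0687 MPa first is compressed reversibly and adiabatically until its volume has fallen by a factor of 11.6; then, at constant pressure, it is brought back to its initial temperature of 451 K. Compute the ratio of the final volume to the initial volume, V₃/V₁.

V₃/V₁ ≈ 0.0691

Adiabatic step: V₂/V₁ = 0.08621; T₂ = T₁·11.6^(0.09) = 562.3 K.
Isobaric step: V₃/V₂ = T₃/T₂ = 451/562.3.
V₃/V₁ = (V₂/V₁)(V₃/V₂) = 0.08621 × (451/562.3) = 0.06914.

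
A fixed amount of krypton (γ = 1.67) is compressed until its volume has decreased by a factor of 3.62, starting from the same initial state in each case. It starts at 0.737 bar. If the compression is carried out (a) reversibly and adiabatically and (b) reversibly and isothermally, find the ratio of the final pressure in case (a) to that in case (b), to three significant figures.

P_adiabatic / P_isothermal ≈ 2.37

Isothermal: P_b = P₁(V₁/V₂) = 0.737×3.62.
Adiabatic: P_a = P₁(V₁/V₂)^γ = 0.737×3.62^(1.67).
P_a/P_b = (V₁/V₂)^(γ−1) = 3.62^(0.67) = 2.368.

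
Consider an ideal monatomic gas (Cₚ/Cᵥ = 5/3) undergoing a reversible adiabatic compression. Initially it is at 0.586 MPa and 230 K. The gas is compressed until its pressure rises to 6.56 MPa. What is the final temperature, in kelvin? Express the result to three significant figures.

Along an adiabat T P^((1−γ)/γ) is constant, so T₂ = T₁ (P₂/P₁)^((γ−1)/γ).
T₂ = 230 × (6.56/0.586)^(2/5) = 604.4 K.

T₂ ≈ 604 K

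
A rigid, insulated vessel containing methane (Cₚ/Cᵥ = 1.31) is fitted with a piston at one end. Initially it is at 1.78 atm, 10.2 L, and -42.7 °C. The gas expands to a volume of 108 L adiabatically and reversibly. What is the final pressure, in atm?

Adiabatic: P₁V₁^γ = P₂V₂^γ ⇒ P₂ = P₁ (V₁/V₂)^γ.
P₂ = 1.78 × (10.2/108)^(1.31) = 0.08089 atm.

P₂ ≈ 0.0809 atm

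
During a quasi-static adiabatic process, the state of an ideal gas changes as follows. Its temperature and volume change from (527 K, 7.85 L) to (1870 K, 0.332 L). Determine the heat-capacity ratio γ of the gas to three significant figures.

γ ≈ 1.40

TV^(γ−1) = const ⇒ γ − 1 = ln(T₂/T₁) / ln(V₁/V₂).
γ = 1 + ln(1870/527) / ln(7.85/0.332) = 1.4.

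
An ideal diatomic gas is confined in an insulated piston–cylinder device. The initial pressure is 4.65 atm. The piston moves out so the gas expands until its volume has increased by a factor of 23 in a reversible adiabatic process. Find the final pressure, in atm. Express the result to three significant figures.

P₂ ≈ 0.0577 atm

Adiabatic: P₁V₁^γ = P₂V₂^γ ⇒ P₂ = P₁ (V₁/V₂)^γ.
For a diatomic ideal gas γ = 7/5.
P₂ = 4.65 × (1/23)^(7/5) = 0.05768 atm.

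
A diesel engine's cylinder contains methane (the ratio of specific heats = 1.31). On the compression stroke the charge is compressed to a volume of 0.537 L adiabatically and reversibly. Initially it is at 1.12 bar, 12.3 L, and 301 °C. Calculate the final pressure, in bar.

P₂ ≈ 67.7 bar

Since PV^γ is constant along a reversible adiabat, P₂ = P₁ (V₁/V₂)^γ.
P₂ = 1.12 × (12.3/0.537)^(1.31) = 67.72 bar.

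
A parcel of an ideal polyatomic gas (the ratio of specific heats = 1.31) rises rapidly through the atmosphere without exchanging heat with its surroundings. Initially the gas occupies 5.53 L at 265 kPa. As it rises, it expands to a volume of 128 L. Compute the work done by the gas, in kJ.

W ≈ 2.94 kJ

P₂ = P₁(V₁/V₂)^γ = 265×(5.53/128)^(1.31) = 4.323 kPa.
For a reversible adiabat, W_by_gas = (P₁V₁ − P₂V₂)/(γ−1).
W_by = (265000×0.00553 − 4323×0.128) / (0.31) = 2942 J.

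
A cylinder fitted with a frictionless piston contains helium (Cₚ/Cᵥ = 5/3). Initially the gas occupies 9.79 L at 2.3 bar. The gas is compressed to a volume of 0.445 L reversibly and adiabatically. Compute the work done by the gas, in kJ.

P₂ = P₁(V₁/V₂)^γ = 2.3×(9.79/0.445)^(5/3) = 397.3 bar.
For a reversible adiabat, W_by_gas = (P₁V₁ − P₂V₂)/(γ−1).
W_by = (230000×0.00979 − 3.973×10^7×0.000445) / (2/3) = -23140 J.

W ≈ -23.1 kJ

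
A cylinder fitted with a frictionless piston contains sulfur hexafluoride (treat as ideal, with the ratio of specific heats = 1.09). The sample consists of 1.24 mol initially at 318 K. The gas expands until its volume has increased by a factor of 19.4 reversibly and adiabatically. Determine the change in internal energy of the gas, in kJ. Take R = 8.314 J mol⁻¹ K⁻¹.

For a reversible adiabat TV^(γ−1) is constant, so T₂ = T₁ (V₁/V₂)^(γ−1).
T₂ = 318 × (1/19.4)^(0.09) = 243.5 K.
Q = 0, so ΔU = W_on_gas = nCᵥΔT with Cᵥ = R/(γ−1) = 92.38 J/(mol·K).
ΔU = 1.24 × 92.38 × (243.5 − 318) = -8532 J.

ΔU ≈ -8.53 kJ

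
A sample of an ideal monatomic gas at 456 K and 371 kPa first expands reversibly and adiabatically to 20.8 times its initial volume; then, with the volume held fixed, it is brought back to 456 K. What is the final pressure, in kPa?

For a monatomic ideal gas γ = 5/3.
Adiabatic step (PV^γ = const): P₂ = 371×(1/20.8)^(5/3) = 2.358 kPa; T₂ = 456×(1/20.8)^(2/3) = 60.29 K.
Isochoric: P₃ = P₂(T₃/T₂) = 2.358 × (456/60.29) = 17.84 kPa.

P₃ ≈ 17.8 kPa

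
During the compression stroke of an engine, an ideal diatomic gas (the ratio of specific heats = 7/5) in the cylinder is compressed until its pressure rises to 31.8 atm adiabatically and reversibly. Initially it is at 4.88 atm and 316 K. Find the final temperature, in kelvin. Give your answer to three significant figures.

T₂ ≈ 540 K

Along an adiabat T P^((1−γ)/γ) is constant, so T₂ = T₁ (P₂/P₁)^((γ−1)/γ).
T₂ = 316 × (31.8/4.88)^(2/7) = 539.8 K.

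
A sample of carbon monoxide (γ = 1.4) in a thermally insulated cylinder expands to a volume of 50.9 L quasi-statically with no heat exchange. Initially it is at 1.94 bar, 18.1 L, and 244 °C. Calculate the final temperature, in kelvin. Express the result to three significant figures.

T₂ ≈ 342 K

For a reversible adiabat TV^(γ−1) is constant, so T₂ = T₁ (V₁/V₂)^(γ−1).
T₁ = 244 °C = 517.1 K.
T₂ = 517.1 × (18.1/50.9)^(0.4) = 342 K.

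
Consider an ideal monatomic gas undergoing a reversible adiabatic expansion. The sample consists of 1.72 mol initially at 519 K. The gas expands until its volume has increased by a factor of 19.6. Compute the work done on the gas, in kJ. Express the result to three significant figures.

W ≈ -9.60 kJ

Adiabatic: T₁V₁^(γ−1) = T₂V₂^(γ−1) ⇒ T₂ = T₁ (V₁/V₂)^(γ−1).
γ = 5/3 for a monatomic ideal gas, so γ−1 = 2/3.
T₂ = 519 × (1/19.6)^(2/3) = 71.39 K.
Q = 0, so ΔU = W_on_gas = nCᵥΔT with Cᵥ = R/(γ−1) = 12.47 J/(mol·K).
ΔU = 1.72 × 12.47 × (71.39 − 519) = -9601 J.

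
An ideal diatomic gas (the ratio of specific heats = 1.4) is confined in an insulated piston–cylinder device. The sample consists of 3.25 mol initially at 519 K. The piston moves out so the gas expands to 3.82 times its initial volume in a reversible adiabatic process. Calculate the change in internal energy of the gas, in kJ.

ΔU ≈ -14.5 kJ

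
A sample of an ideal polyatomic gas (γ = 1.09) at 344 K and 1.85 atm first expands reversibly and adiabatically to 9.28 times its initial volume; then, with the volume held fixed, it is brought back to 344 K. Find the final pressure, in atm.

Adiabatic step (PV^γ = const): P₂ = 1.85×(1/9.28)^(1.09) = 0.1631 atm; T₂ = 344×(1/9.28)^(0.09) = 281.5 K.
Isochoric: P₃ = P₂(T₃/T₂) = 0.1631 × (344/281.5) = 0.1994 atm.

P₃ ≈ 0.199 atm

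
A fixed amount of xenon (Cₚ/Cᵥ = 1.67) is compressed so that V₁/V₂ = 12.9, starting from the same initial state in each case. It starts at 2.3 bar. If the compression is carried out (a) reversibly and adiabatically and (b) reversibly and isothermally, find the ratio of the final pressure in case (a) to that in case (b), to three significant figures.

Isothermal: P_b = P₁(V₁/V₂) = 2.3×12.9.
Adiabatic: P_a = P₁(V₁/V₂)^γ = 2.3×12.9^(1.67).
P_a/P_b = (V₁/V₂)^(γ−1) = 12.9^(0.67) = 5.547.

P_adiabatic / P_isothermal ≈ 5.55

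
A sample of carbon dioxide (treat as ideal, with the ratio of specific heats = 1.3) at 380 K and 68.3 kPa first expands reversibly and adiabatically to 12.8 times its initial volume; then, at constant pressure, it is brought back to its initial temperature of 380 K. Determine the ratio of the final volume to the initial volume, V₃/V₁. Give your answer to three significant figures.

Adiabatic step: V₂/V₁ = 12.8; T₂ = T₁·(1/12.8)^(0.3) = 176.9 K.
Isobaric step: V₃/V₂ = T₃/T₂ = 380/176.9.
V₃/V₁ = (V₂/V₁)(V₃/V₂) = 12.8 × (380/176.9) = 27.5.

V₃/V₁ ≈ 27.5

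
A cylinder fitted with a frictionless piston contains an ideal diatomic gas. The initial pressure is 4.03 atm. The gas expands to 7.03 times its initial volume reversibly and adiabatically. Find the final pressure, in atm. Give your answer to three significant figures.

Adiabatic: P₁V₁^γ = P₂V₂^γ ⇒ P₂ = P₁ (V₁/V₂)^γ.
For a diatomic ideal gas γ = 7/5.
P₂ = 4.03 × (1/7.03)^(7/5) = 0.2628 atm.

P₂ ≈ 0.263 atm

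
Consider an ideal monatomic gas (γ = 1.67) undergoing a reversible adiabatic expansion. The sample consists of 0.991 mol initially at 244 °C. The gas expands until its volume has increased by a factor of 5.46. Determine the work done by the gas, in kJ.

Adiabatic: T₁V₁^(γ−1) = T₂V₂^(γ−1) ⇒ T₂ = T₁ (V₁/V₂)^(γ−1).
T₁ = 244 °C = 517.1 K.
T₂ = 517.1 × (1/5.46)^(0.67) = 165.8 K.
Q = 0, so ΔU = W_on_gas = nCᵥΔT with Cᵥ = R/(γ−1) = 12.41 J/(mol·K).
ΔU = 0.991 × 12.41 × (165.8 − 517.1) = -4320 J.
Work done by the gas = −ΔU = 4320 J.

W ≈ 4.32 kJ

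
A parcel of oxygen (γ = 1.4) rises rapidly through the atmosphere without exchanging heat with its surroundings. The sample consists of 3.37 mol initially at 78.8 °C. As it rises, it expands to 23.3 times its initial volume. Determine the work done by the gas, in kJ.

For a reversible adiabat TV^(γ−1) is constant, so T₂ = T₁ (V₁/V₂)^(γ−1).
T₁ = 78.8 °C = 351.9 K.
T₂ = 351.9 × (1/23.3)^(0.4) = 99.89 K.
Q = 0, so ΔU = W_on_gas = nCᵥΔT with Cᵥ = R/(γ−1) = 20.79 J/(mol·K).
ΔU = 3.37 × 20.79 × (99.89 − 351.9) = -17660 J.
Work done by the gas = −ΔU = 17660 J.

W ≈ 17.7 kJ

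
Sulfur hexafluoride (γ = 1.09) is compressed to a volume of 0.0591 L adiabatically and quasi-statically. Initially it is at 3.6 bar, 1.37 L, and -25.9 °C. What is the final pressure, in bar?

Since PV^γ is constant along a reversible adiabat, P₂ = P₁ (V₁/V₂)^γ.
P₂ = 3.6 × (1.37/0.0591)^(1.09) = 110.7 bar.

P₂ ≈ 111 bar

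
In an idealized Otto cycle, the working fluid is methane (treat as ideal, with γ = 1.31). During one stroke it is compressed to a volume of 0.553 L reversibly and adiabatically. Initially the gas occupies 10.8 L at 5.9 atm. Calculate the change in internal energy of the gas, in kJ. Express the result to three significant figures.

P₂ = P₁(V₁/V₂)^γ = 5.9×(10.8/0.553)^(1.31) = 289.5 atm.
For a reversible adiabat, W_by_gas = (P₁V₁ − P₂V₂)/(γ−1).
W_by = (597800×0.0108 − 2.933×10^7×0.000553) / (0.31) = -31500 J.
Q = 0 ⇒ ΔU = −W_by = 31500 J.

ΔU ≈ 31.5 kJ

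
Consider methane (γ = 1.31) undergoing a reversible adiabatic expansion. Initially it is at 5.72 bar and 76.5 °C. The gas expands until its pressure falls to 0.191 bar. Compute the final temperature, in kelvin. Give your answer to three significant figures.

Along an adiabat T P^((1−γ)/γ) is constant, so T₂ = T₁ (P₂/P₁)^((γ−1)/γ).
T₁ = 76.5 °C = 349.6 K.
T₂ = 349.6 × (0.191/5.72)^(0.237) = 156.4 K.

T₂ ≈ 156 K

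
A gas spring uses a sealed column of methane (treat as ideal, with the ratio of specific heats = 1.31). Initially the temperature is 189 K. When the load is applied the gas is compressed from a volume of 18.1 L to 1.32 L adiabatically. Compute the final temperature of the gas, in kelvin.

T₂ ≈ 426 K

Adiabatic: T₁V₁^(γ−1) = T₂V₂^(γ−1) ⇒ T₂ = T₁ (V₁/V₂)^(γ−1).
T₂ = 189 × (18.1/1.32)^(0.31) = 425.6 K.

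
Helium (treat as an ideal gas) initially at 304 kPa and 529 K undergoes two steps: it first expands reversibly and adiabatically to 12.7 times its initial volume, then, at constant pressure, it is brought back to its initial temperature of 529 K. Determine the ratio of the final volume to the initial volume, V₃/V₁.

V₃/V₁ ≈ 69.1

For a monatomic ideal gas γ = 5/3.
Adiabatic step: V₂/V₁ = 12.7; T₂ = T₁·(1/12.7)^(2/3) = 97.18 K.
Isobaric step: V₃/V₂ = T₃/T₂ = 529/97.18.
V₃/V₁ = (V₂/V₁)(V₃/V₂) = 12.7 × (529/97.18) = 69.13.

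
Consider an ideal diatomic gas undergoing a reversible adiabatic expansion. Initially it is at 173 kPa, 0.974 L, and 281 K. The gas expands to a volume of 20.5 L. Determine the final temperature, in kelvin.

For a reversible adiabat TV^(γ−1) is constant, so T₂ = T₁ (V₁/V₂)^(γ−1).
γ = 7/5 for a diatomic ideal gas.
T₂ = 281 × (0.974/20.5)^(2/5) = 83.07 K.

T₂ ≈ 83.1 K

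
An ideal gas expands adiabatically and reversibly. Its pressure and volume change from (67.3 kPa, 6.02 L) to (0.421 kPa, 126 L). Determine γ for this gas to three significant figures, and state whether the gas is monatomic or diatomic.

γ ≈ 1.67; monatomic

PV^γ = const ⇒ γ = ln(P₂/P₁) / ln(V₁/V₂).
γ = ln(0.421/67.3) / ln(6.02/126) = 1.669.
γ ≈ 1.67 is close to 5/3, so the gas is monatomic.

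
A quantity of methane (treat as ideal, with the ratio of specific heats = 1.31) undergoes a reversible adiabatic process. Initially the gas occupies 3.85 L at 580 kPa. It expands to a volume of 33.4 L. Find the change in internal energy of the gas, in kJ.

ΔU ≈ -3.52 kJ

P₂ = P₁(V₁/V₂)^γ = 580×(3.85/33.4)^(1.31) = 34.22 kPa.
For a reversible adiabat, W_by_gas = (P₁V₁ − P₂V₂)/(γ−1).
W_by = (580000×0.00385 − 34220×0.0334) / (0.31) = 3516 J.
Q = 0 ⇒ ΔU = −W_by = -3516 J.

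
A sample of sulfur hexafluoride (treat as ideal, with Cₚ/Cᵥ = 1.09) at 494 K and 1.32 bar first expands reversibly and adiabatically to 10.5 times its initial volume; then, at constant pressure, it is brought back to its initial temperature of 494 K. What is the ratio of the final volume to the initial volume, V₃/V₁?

Adiabatic step: V₂/V₁ = 10.5; T₂ = T₁·(1/10.5)^(0.09) = 399.8 K.
Isobaric step: V₃/V₂ = T₃/T₂ = 494/399.8.
V₃/V₁ = (V₂/V₁)(V₃/V₂) = 10.5 × (494/399.8) = 12.97.

V₃/V₁ ≈ 13.0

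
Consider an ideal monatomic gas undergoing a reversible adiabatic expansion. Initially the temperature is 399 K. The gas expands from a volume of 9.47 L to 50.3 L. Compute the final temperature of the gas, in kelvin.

For a reversible adiabat TV^(γ−1) is constant, so T₂ = T₁ (V₁/V₂)^(γ−1).
For a monatomic ideal gas γ = 5/3, so γ−1 = 2/3.
T₂ = 399 × (9.47/50.3)^(2/3) = 131.1 K.

T₂ ≈ 131 K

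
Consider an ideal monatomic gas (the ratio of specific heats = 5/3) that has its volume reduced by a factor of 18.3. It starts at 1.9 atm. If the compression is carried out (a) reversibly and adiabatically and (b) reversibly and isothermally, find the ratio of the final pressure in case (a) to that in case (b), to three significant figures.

P_adiabatic / P_isothermal ≈ 6.94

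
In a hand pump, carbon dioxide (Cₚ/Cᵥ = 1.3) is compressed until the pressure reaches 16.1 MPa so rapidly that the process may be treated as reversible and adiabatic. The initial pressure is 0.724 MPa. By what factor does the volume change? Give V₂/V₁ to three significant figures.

V₂/V₁ ≈ 0.0920

From PV^γ = const, V₂/V₁ = (P₁/P₂)^(1/γ).
V₂/V₁ = (0.724/16.1)^(0.769) = 0.092.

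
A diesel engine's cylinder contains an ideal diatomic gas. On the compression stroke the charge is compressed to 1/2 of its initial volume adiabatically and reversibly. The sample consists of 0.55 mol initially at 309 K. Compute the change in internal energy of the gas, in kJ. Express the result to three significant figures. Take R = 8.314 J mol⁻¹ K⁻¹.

Adiabatic: T₁V₁^(γ−1) = T₂V₂^(γ−1) ⇒ T₂ = T₁ (V₁/V₂)^(γ−1).
γ = 7/5 for a diatomic ideal gas, so γ−1 = 2/5.
T₂ = 309 × 2^(2/5) = 407.7 K.
Q = 0, so ΔU = W_on_gas = nCᵥΔT with Cᵥ = R/(γ−1) = 20.79 J/(mol·K).
ΔU = 0.55 × 20.79 × (407.7 − 309) = 1129 J.

ΔU ≈ 1.13 kJ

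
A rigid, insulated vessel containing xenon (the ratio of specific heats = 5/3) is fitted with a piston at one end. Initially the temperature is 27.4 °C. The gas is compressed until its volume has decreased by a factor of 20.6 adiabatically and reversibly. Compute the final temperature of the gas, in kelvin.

Adiabatic: T₁V₁^(γ−1) = T₂V₂^(γ−1) ⇒ T₂ = T₁ (V₁/V₂)^(γ−1).
T₁ = 27.4 °C = 300.5 K.
T₂ = 300.5 × 20.6^(2/3) = 2259 K.

T₂ ≈ 2260 K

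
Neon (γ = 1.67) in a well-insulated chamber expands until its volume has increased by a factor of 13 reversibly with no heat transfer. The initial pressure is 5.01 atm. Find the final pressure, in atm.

P₂ ≈ 0.0691 atm

Since PV^γ is constant along a reversible adiabat, P₂ = P₁ (V₁/V₂)^γ.
P₂ = 5.01 × (1/13)^(1.67) = 0.06911 atm.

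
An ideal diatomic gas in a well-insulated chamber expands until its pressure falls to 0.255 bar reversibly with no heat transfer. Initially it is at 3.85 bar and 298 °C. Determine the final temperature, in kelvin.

Adiabatic: T₂/T₁ = (P₂/P₁)^((γ−1)/γ).
For a diatomic ideal gas γ = 7/5, so (γ−1)/γ = 2/7.
T₁ = 298 °C = 571.1 K.
T₂ = 571.1 × (0.255/3.85)^(2/7) = 263 K.

T₂ ≈ 263 K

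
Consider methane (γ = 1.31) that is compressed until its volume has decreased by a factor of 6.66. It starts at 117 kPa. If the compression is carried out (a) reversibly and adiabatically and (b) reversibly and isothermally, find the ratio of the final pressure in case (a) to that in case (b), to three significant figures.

Isothermal: P_b = P₁(V₁/V₂) = 117×6.66.
Adiabatic: P_a = P₁(V₁/V₂)^γ = 117×6.66^(1.31).
P_a/P_b = (V₁/V₂)^(γ−1) = 6.66^(0.31) = 1.8.

P_adiabatic / P_isothermal ≈ 1.80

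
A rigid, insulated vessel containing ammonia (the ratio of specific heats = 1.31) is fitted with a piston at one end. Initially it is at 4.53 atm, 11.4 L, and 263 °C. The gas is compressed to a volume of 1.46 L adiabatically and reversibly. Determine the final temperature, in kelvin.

T₂ ≈ 1010 K

For a reversible adiabat TV^(γ−1) is constant, so T₂ = T₁ (V₁/V₂)^(γ−1).
T₁ = 263 °C = 536.1 K.
T₂ = 536.1 × (11.4/1.46)^(0.31) = 1014 K.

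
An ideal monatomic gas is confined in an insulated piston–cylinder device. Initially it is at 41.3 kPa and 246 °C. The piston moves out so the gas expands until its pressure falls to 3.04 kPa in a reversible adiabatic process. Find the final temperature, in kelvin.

Adiabatic: T₂/T₁ = (P₂/P₁)^((γ−1)/γ).
For a monatomic ideal gas γ = 5/3, so (γ−1)/γ = 2/5.
T₁ = 246 °C = 519.1 K.
T₂ = 519.1 × (3.04/41.3)^(2/5) = 182.8 K.

T₂ ≈ 183 K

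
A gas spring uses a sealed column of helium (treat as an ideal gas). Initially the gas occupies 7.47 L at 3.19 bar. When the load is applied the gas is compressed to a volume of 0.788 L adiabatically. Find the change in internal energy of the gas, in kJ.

γ = 5/3 for a monatomic ideal gas.
P₂ = P₁(V₁/V₂)^γ = 3.19×(7.47/0.788)^(5/3) = 135.5 bar.
For a reversible adiabat, W_by_gas = (P₁V₁ − P₂V₂)/(γ−1).
W_by = (319000×0.00747 − 1.355×10^7×0.000788) / (2/3) = -12440 J.
Q = 0 ⇒ ΔU = −W_by = 12440 J.

ΔU ≈ 12.4 kJ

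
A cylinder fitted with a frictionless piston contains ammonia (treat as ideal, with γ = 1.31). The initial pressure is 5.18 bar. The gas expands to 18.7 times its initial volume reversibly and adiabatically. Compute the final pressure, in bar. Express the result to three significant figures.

P₂ ≈ 0.112 bar

Adiabatic: P₁V₁^γ = P₂V₂^γ ⇒ P₂ = P₁ (V₁/V₂)^γ.
P₂ = 5.18 × (1/18.7)^(1.31) = 0.1117 bar.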